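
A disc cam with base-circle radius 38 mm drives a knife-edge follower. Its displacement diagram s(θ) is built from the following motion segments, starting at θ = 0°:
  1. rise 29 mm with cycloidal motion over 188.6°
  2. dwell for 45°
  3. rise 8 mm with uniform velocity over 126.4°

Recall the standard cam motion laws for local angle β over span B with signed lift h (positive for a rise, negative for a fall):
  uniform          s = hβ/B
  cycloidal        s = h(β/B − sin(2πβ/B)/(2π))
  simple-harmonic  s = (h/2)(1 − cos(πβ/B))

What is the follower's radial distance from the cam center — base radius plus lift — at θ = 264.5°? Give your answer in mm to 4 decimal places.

seg 1 [0°–188.6°] cycloidal, h=29: full span → s += 29 → s = 29.0000
seg 2 [188.6°–233.6°] dwell: s stays 29.0000
seg 3 [233.6°–360°] uniform, h=8: θ=264.5° here. β=30.9, B=126.4. 8·30.9/126.4 = 1.9557 → s = 30.9557
radial distance = base radius + s = 38 + 30.9557 = 68.9557

68.9557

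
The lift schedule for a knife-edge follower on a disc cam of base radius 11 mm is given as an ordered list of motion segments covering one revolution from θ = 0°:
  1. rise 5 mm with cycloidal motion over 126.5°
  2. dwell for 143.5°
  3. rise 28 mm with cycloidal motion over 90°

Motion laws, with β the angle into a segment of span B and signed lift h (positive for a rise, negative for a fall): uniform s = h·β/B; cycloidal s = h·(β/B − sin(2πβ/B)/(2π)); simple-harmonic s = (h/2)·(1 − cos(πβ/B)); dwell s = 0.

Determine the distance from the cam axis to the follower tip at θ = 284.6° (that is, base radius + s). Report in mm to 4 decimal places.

seg 1 [0°–126.5°] cycloidal, h=5: full span → s += 5 → s = 5.0000
seg 2 [126.5°–270°] dwell: s stays 5.0000
seg 3 [270°–360°] cycloidal, h=28: θ=284.6° here. β=14.6, B=90. 28·(0.1622 − sin(2π·0.1622)/(2π)) = 0.7466 → s = 5.7466
radial distance = base radius + s = 11 + 5.7466 = 16.7466

16.7466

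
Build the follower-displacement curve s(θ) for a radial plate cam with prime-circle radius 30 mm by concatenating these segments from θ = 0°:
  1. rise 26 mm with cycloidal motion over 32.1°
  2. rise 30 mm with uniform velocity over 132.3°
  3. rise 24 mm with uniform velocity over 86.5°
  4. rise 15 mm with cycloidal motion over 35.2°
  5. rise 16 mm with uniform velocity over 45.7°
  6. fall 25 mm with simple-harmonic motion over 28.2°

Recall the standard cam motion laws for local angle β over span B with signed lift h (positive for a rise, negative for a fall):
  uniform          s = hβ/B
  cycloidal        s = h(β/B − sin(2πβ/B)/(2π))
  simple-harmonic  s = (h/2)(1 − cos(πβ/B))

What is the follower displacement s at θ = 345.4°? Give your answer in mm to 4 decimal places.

seg 1 [0°–32.1°] cycloidal, h=26: full span → s += 26 → s = 26.0000
seg 2 [32.1°–164.4°] uniform, h=30: full span → s += 30 → s = 56.0000
seg 3 [164.4°–250.9°] uniform, h=24: full span → s += 24 → s = 80.0000
seg 4 [250.9°–286.1°] cycloidal, h=15: full span → s += 15 → s = 95.0000
seg 5 [286.1°–331.8°] uniform, h=16: full span → s += 16 → s = 111.0000
seg 6 [331.8°–360°] simple-harmonic, h=-25: θ=345.4° here. β=13.6, B=28.2. -25/2·(1 − cos(π·0.4823)) = -11.8041 → s = 99.1959

99.1959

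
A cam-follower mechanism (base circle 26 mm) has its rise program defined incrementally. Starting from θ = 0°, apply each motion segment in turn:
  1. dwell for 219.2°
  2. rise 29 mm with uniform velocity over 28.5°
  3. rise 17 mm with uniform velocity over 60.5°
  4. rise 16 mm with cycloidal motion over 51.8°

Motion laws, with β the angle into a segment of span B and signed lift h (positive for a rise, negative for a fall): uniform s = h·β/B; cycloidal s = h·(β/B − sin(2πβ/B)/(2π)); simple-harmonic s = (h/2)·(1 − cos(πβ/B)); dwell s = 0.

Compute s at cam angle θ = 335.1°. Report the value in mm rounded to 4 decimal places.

seg 1 [0°–219.2°] dwell: s stays 0.0000
seg 2 [219.2°–247.7°] uniform, h=29: full span → s += 29 → s = 29.0000
seg 3 [247.7°–308.2°] uniform, h=17: full span → s += 17 → s = 46.0000
seg 4 [308.2°–360°] cycloidal, h=16: θ=335.1° here. β=26.9, B=51.8. 16·(0.5193 − sin(2π·0.5193)/(2π)) = 8.6170 → s = 54.6170

54.6170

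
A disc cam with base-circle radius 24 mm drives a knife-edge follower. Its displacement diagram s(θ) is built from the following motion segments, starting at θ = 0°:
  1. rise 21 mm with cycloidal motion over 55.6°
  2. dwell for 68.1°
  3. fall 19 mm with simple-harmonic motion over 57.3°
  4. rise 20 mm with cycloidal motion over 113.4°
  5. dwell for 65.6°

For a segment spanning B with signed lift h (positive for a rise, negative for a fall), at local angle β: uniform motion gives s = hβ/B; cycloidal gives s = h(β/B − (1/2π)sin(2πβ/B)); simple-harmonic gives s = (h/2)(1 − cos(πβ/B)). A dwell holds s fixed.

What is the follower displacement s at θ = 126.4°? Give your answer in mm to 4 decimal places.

seg 1 [0°–55.6°] cycloidal, h=21: full span → s += 21 → s = 21.0000
seg 2 [55.6°–123.7°] dwell: s stays 21.0000
seg 3 [123.7°–181°] simple-harmonic, h=-19: θ=126.4° here. β=2.7, B=57.3. -19/2·(1 − cos(π·0.0471)) = -0.1039 → s = 20.8961

20.8961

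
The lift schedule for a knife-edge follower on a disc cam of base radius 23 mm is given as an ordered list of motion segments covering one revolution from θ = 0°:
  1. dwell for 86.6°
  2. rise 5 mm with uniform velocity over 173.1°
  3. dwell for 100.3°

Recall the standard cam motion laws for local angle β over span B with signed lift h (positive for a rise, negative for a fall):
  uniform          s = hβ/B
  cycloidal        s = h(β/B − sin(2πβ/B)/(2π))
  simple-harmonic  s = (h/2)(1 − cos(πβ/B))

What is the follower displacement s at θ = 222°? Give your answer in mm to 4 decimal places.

seg 1 [0°–86.6°] dwell: s stays 0.0000
seg 2 [86.6°–259.7°] uniform, h=5: θ=222° here. β=135.4, B=173.1. 5·135.4/173.1 = 3.9110 → s = 3.9110

3.9110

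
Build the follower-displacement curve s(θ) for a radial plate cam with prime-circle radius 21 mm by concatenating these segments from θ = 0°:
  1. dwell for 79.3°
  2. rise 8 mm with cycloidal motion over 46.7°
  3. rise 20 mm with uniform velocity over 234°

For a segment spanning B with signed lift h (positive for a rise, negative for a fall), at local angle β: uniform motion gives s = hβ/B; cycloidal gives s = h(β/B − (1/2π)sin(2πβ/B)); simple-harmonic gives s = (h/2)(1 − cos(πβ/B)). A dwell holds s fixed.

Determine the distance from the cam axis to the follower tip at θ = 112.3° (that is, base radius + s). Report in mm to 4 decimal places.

seg 1 [0°–79.3°] dwell: s stays 0.0000
seg 2 [79.3°–126°] cycloidal, h=8: θ=112.3° here. β=33, B=46.7. 8·(0.7066 − sin(2π·0.7066)/(2π)) = 6.8794 → s = 6.8794
radial distance = base radius + s = 21 + 6.8794 = 27.8794

27.8794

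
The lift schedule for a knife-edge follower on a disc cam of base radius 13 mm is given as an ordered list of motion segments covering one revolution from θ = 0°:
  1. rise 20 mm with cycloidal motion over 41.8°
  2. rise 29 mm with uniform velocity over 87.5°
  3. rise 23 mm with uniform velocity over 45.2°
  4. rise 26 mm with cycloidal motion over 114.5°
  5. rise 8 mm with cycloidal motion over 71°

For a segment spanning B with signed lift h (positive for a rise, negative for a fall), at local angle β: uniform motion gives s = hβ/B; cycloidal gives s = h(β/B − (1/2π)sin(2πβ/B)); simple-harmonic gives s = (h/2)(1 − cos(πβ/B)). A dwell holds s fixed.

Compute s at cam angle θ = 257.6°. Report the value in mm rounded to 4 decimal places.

seg 1 [0°–41.8°] cycloidal, h=20: full span → s += 20 → s = 20.0000
seg 2 [41.8°–129.3°] uniform, h=29: full span → s += 29 → s = 49.0000
seg 3 [129.3°–174.5°] uniform, h=23: full span → s += 23 → s = 72.0000
seg 4 [174.5°–289°] cycloidal, h=26: θ=257.6° here. β=83.1, B=114.5. 26·(0.7258 − sin(2π·0.7258)/(2π)) = 22.9600 → s = 94.9600

94.9600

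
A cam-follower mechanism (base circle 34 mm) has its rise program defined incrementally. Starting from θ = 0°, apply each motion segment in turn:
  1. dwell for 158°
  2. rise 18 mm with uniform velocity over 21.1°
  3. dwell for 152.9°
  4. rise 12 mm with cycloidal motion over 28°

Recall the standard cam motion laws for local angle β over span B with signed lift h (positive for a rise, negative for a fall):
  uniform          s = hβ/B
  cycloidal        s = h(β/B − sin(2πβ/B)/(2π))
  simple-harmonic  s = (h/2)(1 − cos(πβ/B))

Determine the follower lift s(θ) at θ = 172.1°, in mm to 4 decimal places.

seg 1 [0°–158°] dwell: s stays 0.0000
seg 2 [158°–179.1°] uniform, h=18: θ=172.1° here. β=14.1, B=21.1. 18·14.1/21.1 = 12.0284 → s = 12.0284

12.0284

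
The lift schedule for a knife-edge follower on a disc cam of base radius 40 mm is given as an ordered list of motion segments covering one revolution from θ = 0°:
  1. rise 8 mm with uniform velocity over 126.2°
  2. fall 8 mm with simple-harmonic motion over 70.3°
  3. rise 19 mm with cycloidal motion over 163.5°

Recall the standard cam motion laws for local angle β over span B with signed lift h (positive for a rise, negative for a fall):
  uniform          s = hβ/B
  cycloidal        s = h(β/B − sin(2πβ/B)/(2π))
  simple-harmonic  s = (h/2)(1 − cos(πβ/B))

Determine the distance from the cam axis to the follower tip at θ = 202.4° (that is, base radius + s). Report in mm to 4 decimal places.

seg 1 [0°–126.2°] uniform, h=8: full span → s += 8 → s = 8.0000
seg 2 [126.2°–196.5°] simple-harmonic, h=-8: full span → s += -8 → s = 0.0000
seg 3 [196.5°–360°] cycloidal, h=19: θ=202.4° here. β=5.9, B=163.5. 19·(0.0361 − sin(2π·0.0361)/(2π)) = 0.0059 → s = 0.0059
radial distance = base radius + s = 40 + 0.0059 = 40.0059

40.0059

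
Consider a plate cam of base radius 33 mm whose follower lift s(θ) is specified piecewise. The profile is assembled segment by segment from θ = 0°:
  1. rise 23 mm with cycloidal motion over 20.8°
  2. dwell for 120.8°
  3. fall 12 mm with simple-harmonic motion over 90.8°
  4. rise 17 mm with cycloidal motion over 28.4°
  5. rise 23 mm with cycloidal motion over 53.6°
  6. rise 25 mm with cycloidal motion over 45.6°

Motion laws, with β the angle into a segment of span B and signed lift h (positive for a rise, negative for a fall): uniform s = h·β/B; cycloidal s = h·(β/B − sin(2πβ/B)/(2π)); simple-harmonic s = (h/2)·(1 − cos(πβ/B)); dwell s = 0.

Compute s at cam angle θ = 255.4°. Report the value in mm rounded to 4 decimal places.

seg 1 [0°–20.8°] cycloidal, h=23: full span → s += 23 → s = 23.0000
seg 2 [20.8°–141.6°] dwell: s stays 23.0000
seg 3 [141.6°–232.4°] simple-harmonic, h=-12: full span → s += -12 → s = 11.0000
seg 4 [232.4°–260.8°] cycloidal, h=17: θ=255.4° here. β=23, B=28.4. 17·(0.8099 − sin(2π·0.8099)/(2π)) = 16.2841 → s = 27.2841

27.2841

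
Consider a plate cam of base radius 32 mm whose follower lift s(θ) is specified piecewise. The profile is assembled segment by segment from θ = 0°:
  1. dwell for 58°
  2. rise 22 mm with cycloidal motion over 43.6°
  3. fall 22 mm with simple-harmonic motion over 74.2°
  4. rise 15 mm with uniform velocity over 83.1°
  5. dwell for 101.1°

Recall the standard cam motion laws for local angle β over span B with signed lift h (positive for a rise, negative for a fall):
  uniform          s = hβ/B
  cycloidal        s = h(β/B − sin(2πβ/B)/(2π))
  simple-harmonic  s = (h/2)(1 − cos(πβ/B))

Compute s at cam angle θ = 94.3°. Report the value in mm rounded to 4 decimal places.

seg 1 [0°–58°] dwell: s stays 0.0000
seg 2 [58°–101.6°] cycloidal, h=22: θ=94.3° here. β=36.3, B=43.6. 22·(0.8326 − sin(2π·0.8326)/(2π)) = 21.3572 → s = 21.3572

21.3572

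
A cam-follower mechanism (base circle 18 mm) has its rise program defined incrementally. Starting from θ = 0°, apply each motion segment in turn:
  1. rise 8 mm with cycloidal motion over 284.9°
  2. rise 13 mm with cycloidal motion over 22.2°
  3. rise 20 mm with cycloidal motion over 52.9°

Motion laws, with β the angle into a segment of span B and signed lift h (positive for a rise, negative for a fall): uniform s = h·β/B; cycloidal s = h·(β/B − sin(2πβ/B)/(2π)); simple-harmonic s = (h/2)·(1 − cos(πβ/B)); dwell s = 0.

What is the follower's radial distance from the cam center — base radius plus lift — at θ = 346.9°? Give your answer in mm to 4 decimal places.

seg 1 [0°–284.9°] cycloidal, h=8: full span → s += 8 → s = 8.0000
seg 2 [284.9°–307.1°] cycloidal, h=13: full span → s += 13 → s = 21.0000
seg 3 [307.1°–360°] cycloidal, h=20: θ=346.9° here. β=39.8, B=52.9. 20·(0.7524 − sin(2π·0.7524)/(2π)) = 18.2300 → s = 39.2300
radial distance = base radius + s = 18 + 39.2300 = 57.2300

57.2300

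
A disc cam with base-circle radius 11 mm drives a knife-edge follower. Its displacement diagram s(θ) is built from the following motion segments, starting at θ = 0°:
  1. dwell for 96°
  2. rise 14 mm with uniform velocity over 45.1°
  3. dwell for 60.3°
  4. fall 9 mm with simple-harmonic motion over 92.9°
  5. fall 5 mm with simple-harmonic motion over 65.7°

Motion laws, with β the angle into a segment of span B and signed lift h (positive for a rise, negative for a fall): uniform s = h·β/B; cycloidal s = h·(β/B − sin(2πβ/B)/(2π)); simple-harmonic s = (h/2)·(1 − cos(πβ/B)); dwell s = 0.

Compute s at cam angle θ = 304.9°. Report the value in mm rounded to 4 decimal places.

seg 1 [0°–96°] dwell: s stays 0.0000
seg 2 [96°–141.1°] uniform, h=14: full span → s += 14 → s = 14.0000
seg 3 [141.1°–201.4°] dwell: s stays 14.0000
seg 4 [201.4°–294.3°] simple-harmonic, h=-9: full span → s += -9 → s = 5.0000
seg 5 [294.3°–360°] simple-harmonic, h=-5: θ=304.9° here. β=10.6, B=65.7. -5/2·(1 − cos(π·0.1613)) = -0.3143 → s = 4.6857

4.6857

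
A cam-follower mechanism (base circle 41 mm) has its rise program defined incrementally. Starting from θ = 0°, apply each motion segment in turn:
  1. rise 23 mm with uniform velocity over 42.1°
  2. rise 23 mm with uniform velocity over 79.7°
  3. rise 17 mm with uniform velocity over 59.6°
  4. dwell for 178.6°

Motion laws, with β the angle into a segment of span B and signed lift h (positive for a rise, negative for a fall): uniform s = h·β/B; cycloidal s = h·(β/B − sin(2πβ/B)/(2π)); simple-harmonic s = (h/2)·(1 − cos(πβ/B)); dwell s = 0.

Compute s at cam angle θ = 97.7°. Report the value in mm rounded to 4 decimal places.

seg 1 [0°–42.1°] uniform, h=23: full span → s += 23 → s = 23.0000
seg 2 [42.1°–121.8°] uniform, h=23: θ=97.7° here. β=55.6, B=79.7. 23·55.6/79.7 = 16.0452 → s = 39.0452

39.0452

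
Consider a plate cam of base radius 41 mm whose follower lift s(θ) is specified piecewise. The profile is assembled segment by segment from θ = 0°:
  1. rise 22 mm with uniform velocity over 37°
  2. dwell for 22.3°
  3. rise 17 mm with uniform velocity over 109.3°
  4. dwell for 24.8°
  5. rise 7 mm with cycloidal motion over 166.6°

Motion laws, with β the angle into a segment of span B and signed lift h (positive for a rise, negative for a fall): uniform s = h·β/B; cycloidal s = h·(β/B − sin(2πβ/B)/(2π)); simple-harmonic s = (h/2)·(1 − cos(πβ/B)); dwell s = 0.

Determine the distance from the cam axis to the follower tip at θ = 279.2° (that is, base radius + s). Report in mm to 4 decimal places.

seg 1 [0°–37°] uniform, h=22: full span → s += 22 → s = 22.0000
seg 2 [37°–59.3°] dwell: s stays 22.0000
seg 3 [59.3°–168.6°] uniform, h=17: full span → s += 17 → s = 39.0000
seg 4 [168.6°–193.4°] dwell: s stays 39.0000
seg 5 [193.4°–360°] cycloidal, h=7: θ=279.2° here. β=85.8, B=166.6. 7·(0.5150 − sin(2π·0.5150)/(2π)) = 3.7099 → s = 42.7099
radial distance = base radius + s = 41 + 42.7099 = 83.7099

83.7099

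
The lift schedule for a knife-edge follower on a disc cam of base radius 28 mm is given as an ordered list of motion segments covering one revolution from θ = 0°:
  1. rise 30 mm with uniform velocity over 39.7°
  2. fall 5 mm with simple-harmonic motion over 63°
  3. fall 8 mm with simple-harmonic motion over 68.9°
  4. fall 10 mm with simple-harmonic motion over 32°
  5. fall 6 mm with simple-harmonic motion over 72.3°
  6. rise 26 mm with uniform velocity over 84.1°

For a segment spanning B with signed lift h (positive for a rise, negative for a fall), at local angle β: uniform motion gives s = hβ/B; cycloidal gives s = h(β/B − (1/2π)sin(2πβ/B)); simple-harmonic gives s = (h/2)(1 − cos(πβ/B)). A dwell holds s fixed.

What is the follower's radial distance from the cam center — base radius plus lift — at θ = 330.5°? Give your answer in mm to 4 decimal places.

seg 1 [0°–39.7°] uniform, h=30: full span → s += 30 → s = 30.0000
seg 2 [39.7°–102.7°] simple-harmonic, h=-5: full span → s += -5 → s = 25.0000
seg 3 [102.7°–171.6°] simple-harmonic, h=-8: full span → s += -8 → s = 17.0000
seg 4 [171.6°–203.6°] simple-harmonic, h=-10: full span → s += -10 → s = 7.0000
seg 5 [203.6°–275.9°] simple-harmonic, h=-6: full span → s += -6 → s = 1.0000
seg 6 [275.9°–360°] uniform, h=26: θ=330.5° here. β=54.6, B=84.1. 26·54.6/84.1 = 16.8799 → s = 17.8799
radial distance = base radius + s = 28 + 17.8799 = 45.8799

45.8799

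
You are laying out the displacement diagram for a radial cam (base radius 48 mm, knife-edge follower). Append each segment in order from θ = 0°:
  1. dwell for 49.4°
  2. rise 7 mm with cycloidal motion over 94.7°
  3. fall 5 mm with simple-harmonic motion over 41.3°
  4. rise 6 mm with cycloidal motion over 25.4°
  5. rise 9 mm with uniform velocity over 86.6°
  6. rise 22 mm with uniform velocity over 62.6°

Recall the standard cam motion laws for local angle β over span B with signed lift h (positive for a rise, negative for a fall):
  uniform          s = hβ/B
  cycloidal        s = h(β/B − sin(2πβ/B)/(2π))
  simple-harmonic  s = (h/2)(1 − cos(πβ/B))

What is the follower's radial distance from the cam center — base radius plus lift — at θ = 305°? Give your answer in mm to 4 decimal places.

seg 1 [0°–49.4°] dwell: s stays 0.0000
seg 2 [49.4°–144.1°] cycloidal, h=7: full span → s += 7 → s = 7.0000
seg 3 [144.1°–185.4°] simple-harmonic, h=-5: full span → s += -5 → s = 2.0000
seg 4 [185.4°–210.8°] cycloidal, h=6: full span → s += 6 → s = 8.0000
seg 5 [210.8°–297.4°] uniform, h=9: full span → s += 9 → s = 17.0000
seg 6 [297.4°–360°] uniform, h=22: θ=305° here. β=7.6, B=62.6. 22·7.6/62.6 = 2.6709 → s = 19.6709
radial distance = base radius + s = 48 + 19.6709 = 67.6709

67.6709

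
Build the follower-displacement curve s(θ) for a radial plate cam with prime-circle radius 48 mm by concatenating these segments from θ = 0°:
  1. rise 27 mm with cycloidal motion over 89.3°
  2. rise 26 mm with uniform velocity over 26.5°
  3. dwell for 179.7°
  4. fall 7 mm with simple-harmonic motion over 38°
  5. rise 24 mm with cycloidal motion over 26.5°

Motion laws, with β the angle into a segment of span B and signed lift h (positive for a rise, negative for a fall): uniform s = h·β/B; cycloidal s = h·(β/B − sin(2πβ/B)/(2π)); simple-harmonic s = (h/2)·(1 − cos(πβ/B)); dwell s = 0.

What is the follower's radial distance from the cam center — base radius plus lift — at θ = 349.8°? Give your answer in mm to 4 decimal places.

seg 1 [0°–89.3°] cycloidal, h=27: full span → s += 27 → s = 27.0000
seg 2 [89.3°–115.8°] uniform, h=26: full span → s += 26 → s = 53.0000
seg 3 [115.8°–295.5°] dwell: s stays 53.0000
seg 4 [295.5°–333.5°] simple-harmonic, h=-7: full span → s += -7 → s = 46.0000
seg 5 [333.5°–360°] cycloidal, h=24: θ=349.8° here. β=16.3, B=26.5. 24·(0.6151 − sin(2π·0.6151)/(2π)) = 17.2900 → s = 63.2900
radial distance = base radius + s = 48 + 63.2900 = 111.2900

111.2900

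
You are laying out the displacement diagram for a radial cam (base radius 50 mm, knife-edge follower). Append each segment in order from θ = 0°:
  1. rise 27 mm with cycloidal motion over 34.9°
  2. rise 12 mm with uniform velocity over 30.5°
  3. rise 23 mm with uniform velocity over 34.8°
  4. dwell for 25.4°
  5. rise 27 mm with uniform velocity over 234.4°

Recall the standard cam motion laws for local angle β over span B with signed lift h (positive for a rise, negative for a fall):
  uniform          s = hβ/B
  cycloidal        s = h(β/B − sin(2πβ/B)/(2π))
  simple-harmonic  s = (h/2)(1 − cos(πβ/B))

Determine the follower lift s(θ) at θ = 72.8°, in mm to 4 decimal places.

seg 1 [0°–34.9°] cycloidal, h=27: full span → s += 27 → s = 27.0000
seg 2 [34.9°–65.4°] uniform, h=12: full span → s += 12 → s = 39.0000
seg 3 [65.4°–100.2°] uniform, h=23: θ=72.8° here. β=7.4, B=34.8. 23·7.4/34.8 = 4.8908 → s = 43.8908

43.8908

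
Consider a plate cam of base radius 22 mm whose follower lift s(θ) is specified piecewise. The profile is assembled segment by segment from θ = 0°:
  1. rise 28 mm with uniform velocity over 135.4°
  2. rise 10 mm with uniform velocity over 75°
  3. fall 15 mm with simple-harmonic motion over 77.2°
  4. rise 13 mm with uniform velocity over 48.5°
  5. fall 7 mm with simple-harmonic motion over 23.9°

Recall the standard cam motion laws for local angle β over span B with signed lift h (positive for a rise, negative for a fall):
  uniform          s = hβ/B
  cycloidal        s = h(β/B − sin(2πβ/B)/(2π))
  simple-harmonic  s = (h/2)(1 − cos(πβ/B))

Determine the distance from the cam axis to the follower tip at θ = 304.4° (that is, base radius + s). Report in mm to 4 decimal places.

seg 1 [0°–135.4°] uniform, h=28: full span → s += 28 → s = 28.0000
seg 2 [135.4°–210.4°] uniform, h=10: full span → s += 10 → s = 38.0000
seg 3 [210.4°–287.6°] simple-harmonic, h=-15: full span → s += -15 → s = 23.0000
seg 4 [287.6°–336.1°] uniform, h=13: θ=304.4° here. β=16.8, B=48.5. 13·16.8/48.5 = 4.5031 → s = 27.5031
radial distance = base radius + s = 22 + 27.5031 = 49.5031

49.5031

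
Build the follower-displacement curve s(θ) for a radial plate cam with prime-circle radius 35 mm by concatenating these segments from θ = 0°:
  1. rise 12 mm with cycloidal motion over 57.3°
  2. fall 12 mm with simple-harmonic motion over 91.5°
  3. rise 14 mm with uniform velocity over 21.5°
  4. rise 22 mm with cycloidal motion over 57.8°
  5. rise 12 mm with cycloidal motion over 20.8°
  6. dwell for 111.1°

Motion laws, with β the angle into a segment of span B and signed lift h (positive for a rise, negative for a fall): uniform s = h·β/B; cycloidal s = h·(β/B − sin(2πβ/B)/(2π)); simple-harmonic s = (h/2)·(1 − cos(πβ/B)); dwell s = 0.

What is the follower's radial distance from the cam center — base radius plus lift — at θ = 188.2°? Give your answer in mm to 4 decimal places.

seg 1 [0°–57.3°] cycloidal, h=12: full span → s += 12 → s = 12.0000
seg 2 [57.3°–148.8°] simple-harmonic, h=-12: full span → s += -12 → s = 0.0000
seg 3 [148.8°–170.3°] uniform, h=14: full span → s += 14 → s = 14.0000
seg 4 [170.3°–228.1°] cycloidal, h=22: θ=188.2° here. β=17.9, B=57.8. 22·(0.3097 − sin(2π·0.3097)/(2π)) = 3.5551 → s = 17.5551
radial distance = base radius + s = 35 + 17.5551 = 52.5551

52.5551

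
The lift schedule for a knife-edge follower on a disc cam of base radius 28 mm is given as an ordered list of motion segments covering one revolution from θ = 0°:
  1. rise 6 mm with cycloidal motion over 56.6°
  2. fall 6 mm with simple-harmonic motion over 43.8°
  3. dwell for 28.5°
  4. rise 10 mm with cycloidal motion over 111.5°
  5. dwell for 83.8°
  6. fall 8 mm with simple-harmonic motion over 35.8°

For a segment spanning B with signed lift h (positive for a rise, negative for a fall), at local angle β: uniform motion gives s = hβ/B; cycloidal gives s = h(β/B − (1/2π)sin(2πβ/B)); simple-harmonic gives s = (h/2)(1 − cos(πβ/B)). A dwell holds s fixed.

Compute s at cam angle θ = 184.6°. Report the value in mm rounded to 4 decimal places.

seg 1 [0°–56.6°] cycloidal, h=6: full span → s += 6 → s = 6.0000
seg 2 [56.6°–100.4°] simple-harmonic, h=-6: full span → s += -6 → s = 0.0000
seg 3 [100.4°–128.9°] dwell: s stays 0.0000
seg 4 [128.9°–240.4°] cycloidal, h=10: θ=184.6° here. β=55.7, B=111.5. 10·(0.4996 − sin(2π·0.4996)/(2π)) = 4.9910 → s = 4.9910

4.9910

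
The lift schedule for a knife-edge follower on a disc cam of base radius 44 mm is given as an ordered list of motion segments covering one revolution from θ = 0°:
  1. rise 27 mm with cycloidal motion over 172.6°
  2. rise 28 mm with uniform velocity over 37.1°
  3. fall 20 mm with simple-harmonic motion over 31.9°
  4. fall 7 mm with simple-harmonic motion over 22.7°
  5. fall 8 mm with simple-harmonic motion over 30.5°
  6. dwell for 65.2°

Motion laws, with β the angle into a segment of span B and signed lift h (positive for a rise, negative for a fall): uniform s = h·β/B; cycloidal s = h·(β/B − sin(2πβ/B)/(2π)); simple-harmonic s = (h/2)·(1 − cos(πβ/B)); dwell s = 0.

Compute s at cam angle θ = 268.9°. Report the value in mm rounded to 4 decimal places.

seg 1 [0°–172.6°] cycloidal, h=27: full span → s += 27 → s = 27.0000
seg 2 [172.6°–209.7°] uniform, h=28: full span → s += 28 → s = 55.0000
seg 3 [209.7°–241.6°] simple-harmonic, h=-20: full span → s += -20 → s = 35.0000
seg 4 [241.6°–264.3°] simple-harmonic, h=-7: full span → s += -7 → s = 28.0000
seg 5 [264.3°–294.8°] simple-harmonic, h=-8: θ=268.9° here. β=4.6, B=30.5. -8/2·(1 − cos(π·0.1508)) = -0.4407 → s = 27.5593

27.5593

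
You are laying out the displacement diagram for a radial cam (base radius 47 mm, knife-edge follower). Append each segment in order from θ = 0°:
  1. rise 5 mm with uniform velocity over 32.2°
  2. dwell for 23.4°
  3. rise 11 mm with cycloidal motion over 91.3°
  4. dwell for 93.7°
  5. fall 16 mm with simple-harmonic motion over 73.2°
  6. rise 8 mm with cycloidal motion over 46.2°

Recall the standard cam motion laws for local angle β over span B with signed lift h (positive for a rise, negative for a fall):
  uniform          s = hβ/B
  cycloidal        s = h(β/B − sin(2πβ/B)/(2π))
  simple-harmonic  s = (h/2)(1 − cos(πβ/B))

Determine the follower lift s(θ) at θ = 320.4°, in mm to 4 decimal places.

seg 1 [0°–32.2°] uniform, h=5: full span → s += 5 → s = 5.0000
seg 2 [32.2°–55.6°] dwell: s stays 5.0000
seg 3 [55.6°–146.9°] cycloidal, h=11: full span → s += 11 → s = 16.0000
seg 4 [146.9°–240.6°] dwell: s stays 16.0000
seg 5 [240.6°–313.8°] simple-harmonic, h=-16: full span → s += -16 → s = 0.0000
seg 6 [313.8°–360°] cycloidal, h=8: θ=320.4° here. β=6.6, B=46.2. 8·(0.1429 − sin(2π·0.1429)/(2π)) = 0.1474 → s = 0.1474

0.1474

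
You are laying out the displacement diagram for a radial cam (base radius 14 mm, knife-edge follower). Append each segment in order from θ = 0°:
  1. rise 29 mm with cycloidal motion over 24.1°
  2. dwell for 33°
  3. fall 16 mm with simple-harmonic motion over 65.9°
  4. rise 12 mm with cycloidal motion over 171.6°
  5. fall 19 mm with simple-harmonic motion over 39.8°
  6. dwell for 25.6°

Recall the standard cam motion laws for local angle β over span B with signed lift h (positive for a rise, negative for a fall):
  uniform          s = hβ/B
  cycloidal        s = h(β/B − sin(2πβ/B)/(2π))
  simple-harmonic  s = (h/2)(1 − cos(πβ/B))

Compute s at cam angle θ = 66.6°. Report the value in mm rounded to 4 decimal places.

seg 1 [0°–24.1°] cycloidal, h=29: full span → s += 29 → s = 29.0000
seg 2 [24.1°–57.1°] dwell: s stays 29.0000
seg 3 [57.1°–123°] simple-harmonic, h=-16: θ=66.6° here. β=9.5, B=65.9. -16/2·(1 − cos(π·0.1442)) = -0.8065 → s = 28.1935

28.1935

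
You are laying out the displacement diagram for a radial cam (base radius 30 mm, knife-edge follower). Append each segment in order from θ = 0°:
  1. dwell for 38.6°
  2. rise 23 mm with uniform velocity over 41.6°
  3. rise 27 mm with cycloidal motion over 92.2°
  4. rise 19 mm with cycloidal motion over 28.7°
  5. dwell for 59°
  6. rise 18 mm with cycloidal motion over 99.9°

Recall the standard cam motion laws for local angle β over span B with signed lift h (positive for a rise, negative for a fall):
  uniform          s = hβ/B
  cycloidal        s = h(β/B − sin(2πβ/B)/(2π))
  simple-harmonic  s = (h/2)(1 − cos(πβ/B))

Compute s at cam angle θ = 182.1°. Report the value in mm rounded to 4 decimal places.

seg 1 [0°–38.6°] dwell: s stays 0.0000
seg 2 [38.6°–80.2°] uniform, h=23: full span → s += 23 → s = 23.0000
seg 3 [80.2°–172.4°] cycloidal, h=27: full span → s += 27 → s = 50.0000
seg 4 [172.4°–201.1°] cycloidal, h=19: θ=182.1° here. β=9.7, B=28.7. 19·(0.3380 − sin(2π·0.3380)/(2π)) = 3.8480 → s = 53.8480

53.8480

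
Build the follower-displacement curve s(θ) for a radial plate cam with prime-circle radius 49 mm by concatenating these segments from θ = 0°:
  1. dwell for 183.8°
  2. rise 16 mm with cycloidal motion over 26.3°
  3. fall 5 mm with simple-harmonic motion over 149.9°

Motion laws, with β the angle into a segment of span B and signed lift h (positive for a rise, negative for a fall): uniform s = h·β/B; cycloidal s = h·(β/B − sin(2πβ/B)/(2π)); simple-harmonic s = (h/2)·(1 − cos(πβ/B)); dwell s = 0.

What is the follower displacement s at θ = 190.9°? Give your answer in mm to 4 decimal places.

seg 1 [0°–183.8°] dwell: s stays 0.0000
seg 2 [183.8°–210.1°] cycloidal, h=16: θ=190.9° here. β=7.1, B=26.3. 16·(0.2700 − sin(2π·0.2700)/(2π)) = 1.7929 → s = 1.7929

1.7929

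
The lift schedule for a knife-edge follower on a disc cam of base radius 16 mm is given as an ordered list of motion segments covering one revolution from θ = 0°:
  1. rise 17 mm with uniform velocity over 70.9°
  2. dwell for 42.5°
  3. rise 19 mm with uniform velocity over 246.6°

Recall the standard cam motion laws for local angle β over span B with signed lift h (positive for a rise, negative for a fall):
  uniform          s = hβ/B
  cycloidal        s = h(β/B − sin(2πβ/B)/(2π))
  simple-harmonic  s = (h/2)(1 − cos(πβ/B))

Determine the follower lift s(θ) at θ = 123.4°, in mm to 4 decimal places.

seg 1 [0°–70.9°] uniform, h=17: full span → s += 17 → s = 17.0000
seg 2 [70.9°–113.4°] dwell: s stays 17.0000
seg 3 [113.4°–360°] uniform, h=19: θ=123.4° here. β=10, B=246.6. 19·10/246.6 = 0.7705 → s = 17.7705

17.7705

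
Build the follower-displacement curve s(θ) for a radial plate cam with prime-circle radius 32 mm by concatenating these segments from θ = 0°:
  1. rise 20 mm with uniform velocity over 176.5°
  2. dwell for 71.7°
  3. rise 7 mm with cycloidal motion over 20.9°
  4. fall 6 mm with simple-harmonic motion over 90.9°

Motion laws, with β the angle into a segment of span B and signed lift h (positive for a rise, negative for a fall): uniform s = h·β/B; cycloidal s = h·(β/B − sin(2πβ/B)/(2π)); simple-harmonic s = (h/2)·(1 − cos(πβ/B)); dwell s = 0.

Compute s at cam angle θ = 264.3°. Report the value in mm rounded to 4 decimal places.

seg 1 [0°–176.5°] uniform, h=20: full span → s += 20 → s = 20.0000
seg 2 [176.5°–248.2°] dwell: s stays 20.0000
seg 3 [248.2°–269.1°] cycloidal, h=7: θ=264.3° here. β=16.1, B=20.9. 7·(0.7703 − sin(2π·0.7703)/(2π)) = 6.4973 → s = 26.4973

26.4973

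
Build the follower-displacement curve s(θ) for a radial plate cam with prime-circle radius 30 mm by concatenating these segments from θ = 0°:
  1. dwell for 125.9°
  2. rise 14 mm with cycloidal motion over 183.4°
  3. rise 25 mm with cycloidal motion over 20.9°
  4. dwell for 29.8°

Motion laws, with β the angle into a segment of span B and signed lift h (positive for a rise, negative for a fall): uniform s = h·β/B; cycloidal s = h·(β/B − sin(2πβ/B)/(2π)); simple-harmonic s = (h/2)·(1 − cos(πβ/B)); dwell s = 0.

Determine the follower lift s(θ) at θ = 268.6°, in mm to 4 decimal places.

seg 1 [0°–125.9°] dwell: s stays 0.0000
seg 2 [125.9°–309.3°] cycloidal, h=14: θ=268.6° here. β=142.7, B=183.4. 14·(0.7781 − sin(2π·0.7781)/(2π)) = 13.0867 → s = 13.0867

13.0867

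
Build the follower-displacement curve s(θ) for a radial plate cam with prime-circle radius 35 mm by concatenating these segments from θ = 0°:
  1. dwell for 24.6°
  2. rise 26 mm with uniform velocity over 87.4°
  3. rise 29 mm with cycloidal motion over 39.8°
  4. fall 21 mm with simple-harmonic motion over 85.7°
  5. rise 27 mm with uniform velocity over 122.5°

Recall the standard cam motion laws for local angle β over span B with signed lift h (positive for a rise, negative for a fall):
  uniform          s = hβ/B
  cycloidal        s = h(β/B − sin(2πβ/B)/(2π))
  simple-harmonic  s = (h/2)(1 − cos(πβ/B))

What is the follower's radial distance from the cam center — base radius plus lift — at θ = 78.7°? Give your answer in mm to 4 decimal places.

seg 1 [0°–24.6°] dwell: s stays 0.0000
seg 2 [24.6°–112°] uniform, h=26: θ=78.7° here. β=54.1, B=87.4. 26·54.1/87.4 = 16.0938 → s = 16.0938
radial distance = base radius + s = 35 + 16.0938 = 51.0938

51.0938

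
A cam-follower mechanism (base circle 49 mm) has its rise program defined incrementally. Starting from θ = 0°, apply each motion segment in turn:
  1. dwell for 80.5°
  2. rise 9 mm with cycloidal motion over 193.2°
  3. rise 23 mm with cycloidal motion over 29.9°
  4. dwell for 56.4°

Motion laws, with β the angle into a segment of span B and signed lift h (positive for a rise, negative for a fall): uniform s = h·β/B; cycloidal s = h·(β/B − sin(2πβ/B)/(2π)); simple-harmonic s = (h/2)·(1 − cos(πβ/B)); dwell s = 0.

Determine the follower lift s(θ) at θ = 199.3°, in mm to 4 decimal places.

seg 1 [0°–80.5°] dwell: s stays 0.0000
seg 2 [80.5°–273.7°] cycloidal, h=9: θ=199.3° here. β=118.8, B=193.2. 9·(0.6149 − sin(2π·0.6149)/(2π)) = 6.4808 → s = 6.4808

6.4808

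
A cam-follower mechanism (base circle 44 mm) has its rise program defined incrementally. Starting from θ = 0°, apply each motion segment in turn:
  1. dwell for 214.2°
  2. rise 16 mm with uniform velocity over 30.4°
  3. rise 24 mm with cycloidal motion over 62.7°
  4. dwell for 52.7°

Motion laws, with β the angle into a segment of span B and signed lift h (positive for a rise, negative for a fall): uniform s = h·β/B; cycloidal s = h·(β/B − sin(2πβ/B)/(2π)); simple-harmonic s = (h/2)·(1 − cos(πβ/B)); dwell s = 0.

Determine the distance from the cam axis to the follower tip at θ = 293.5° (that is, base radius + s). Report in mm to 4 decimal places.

seg 1 [0°–214.2°] dwell: s stays 0.0000
seg 2 [214.2°–244.6°] uniform, h=16: full span → s += 16 → s = 16.0000
seg 3 [244.6°–307.3°] cycloidal, h=24: θ=293.5° here. β=48.9, B=62.7. 24·(0.7799 − sin(2π·0.7799)/(2π)) = 22.4702 → s = 38.4702
radial distance = base radius + s = 44 + 38.4702 = 82.4702

82.4702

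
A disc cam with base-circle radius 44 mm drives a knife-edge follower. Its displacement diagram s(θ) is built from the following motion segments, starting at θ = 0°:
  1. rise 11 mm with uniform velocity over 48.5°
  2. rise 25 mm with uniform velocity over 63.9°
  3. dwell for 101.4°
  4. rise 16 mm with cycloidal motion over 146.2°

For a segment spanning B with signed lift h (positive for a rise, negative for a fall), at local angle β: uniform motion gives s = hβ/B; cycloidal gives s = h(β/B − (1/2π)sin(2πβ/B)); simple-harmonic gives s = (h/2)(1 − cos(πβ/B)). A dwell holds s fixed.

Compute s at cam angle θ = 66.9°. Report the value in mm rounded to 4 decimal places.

seg 1 [0°–48.5°] uniform, h=11: full span → s += 11 → s = 11.0000
seg 2 [48.5°–112.4°] uniform, h=25: θ=66.9° here. β=18.4, B=63.9. 25·18.4/63.9 = 7.1987 → s = 18.1987

18.1987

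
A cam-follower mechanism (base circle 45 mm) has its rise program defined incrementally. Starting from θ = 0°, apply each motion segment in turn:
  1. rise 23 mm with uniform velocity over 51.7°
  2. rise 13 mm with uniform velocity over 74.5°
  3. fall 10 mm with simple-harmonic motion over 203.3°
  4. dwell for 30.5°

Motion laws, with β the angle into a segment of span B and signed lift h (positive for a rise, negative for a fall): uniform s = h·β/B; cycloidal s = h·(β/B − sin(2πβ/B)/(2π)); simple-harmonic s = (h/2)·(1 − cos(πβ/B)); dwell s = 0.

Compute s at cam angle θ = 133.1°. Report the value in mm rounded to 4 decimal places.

seg 1 [0°–51.7°] uniform, h=23: full span → s += 23 → s = 23.0000
seg 2 [51.7°–126.2°] uniform, h=13: full span → s += 13 → s = 36.0000
seg 3 [126.2°–329.5°] simple-harmonic, h=-10: θ=133.1° here. β=6.9, B=203.3. -10/2·(1 − cos(π·0.0339)) = -0.0284 → s = 35.9716

35.9716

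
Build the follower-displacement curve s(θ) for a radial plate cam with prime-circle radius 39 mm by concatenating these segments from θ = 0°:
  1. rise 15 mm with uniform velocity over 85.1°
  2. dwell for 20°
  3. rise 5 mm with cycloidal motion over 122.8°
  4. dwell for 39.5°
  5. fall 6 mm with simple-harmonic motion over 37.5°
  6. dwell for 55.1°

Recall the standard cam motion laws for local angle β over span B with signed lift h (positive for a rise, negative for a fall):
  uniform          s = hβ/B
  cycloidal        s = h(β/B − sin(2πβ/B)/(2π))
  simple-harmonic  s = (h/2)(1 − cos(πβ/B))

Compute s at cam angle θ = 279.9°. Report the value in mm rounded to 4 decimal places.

seg 1 [0°–85.1°] uniform, h=15: full span → s += 15 → s = 15.0000
seg 2 [85.1°–105.1°] dwell: s stays 15.0000
seg 3 [105.1°–227.9°] cycloidal, h=5: full span → s += 5 → s = 20.0000
seg 4 [227.9°–267.4°] dwell: s stays 20.0000
seg 5 [267.4°–304.9°] simple-harmonic, h=-6: θ=279.9° here. β=12.5, B=37.5. -6/2·(1 − cos(π·0.3333)) = -1.5000 → s = 18.5000

18.5000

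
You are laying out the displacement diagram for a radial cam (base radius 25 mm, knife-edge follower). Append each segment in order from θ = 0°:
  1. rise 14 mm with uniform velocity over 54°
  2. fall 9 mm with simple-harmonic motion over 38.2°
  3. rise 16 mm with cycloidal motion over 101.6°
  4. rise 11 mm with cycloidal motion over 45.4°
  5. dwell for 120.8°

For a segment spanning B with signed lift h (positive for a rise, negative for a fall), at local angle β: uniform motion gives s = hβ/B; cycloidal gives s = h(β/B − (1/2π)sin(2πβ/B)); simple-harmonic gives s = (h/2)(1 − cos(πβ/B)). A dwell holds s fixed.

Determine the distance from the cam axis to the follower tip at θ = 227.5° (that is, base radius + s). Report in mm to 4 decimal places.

seg 1 [0°–54°] uniform, h=14: full span → s += 14 → s = 14.0000
seg 2 [54°–92.2°] simple-harmonic, h=-9: full span → s += -9 → s = 5.0000
seg 3 [92.2°–193.8°] cycloidal, h=16: full span → s += 16 → s = 21.0000
seg 4 [193.8°–239.2°] cycloidal, h=11: θ=227.5° here. β=33.7, B=45.4. 11·(0.7423 − sin(2π·0.7423)/(2π)) = 9.9138 → s = 30.9138
radial distance = base radius + s = 25 + 30.9138 = 55.9138

55.9138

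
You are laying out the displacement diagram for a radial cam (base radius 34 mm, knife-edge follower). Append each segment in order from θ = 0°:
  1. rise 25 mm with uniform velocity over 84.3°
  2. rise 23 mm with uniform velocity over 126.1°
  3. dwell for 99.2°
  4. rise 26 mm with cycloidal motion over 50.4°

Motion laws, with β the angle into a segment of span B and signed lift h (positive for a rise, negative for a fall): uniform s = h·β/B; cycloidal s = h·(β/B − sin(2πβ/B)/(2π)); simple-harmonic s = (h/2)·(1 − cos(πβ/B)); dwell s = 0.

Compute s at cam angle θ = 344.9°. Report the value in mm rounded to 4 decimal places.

seg 1 [0°–84.3°] uniform, h=25: full span → s += 25 → s = 25.0000
seg 2 [84.3°–210.4°] uniform, h=23: full span → s += 23 → s = 48.0000
seg 3 [210.4°–309.6°] dwell: s stays 48.0000
seg 4 [309.6°–360°] cycloidal, h=26: θ=344.9° here. β=35.3, B=50.4. 26·(0.7004 − sin(2π·0.7004)/(2π)) = 22.1490 → s = 70.1490

70.1490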